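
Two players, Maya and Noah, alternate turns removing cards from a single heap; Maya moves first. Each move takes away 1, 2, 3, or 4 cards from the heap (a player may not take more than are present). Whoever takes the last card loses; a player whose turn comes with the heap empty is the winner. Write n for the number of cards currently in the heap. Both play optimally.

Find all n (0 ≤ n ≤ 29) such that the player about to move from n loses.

Label each position W (a win for the player to move) or L (a loss). A position with no legal move is W; any other position is W exactly when some move reaches an L, and L when every move reaches a W.
n=0: no move; the opponent has just taken the last card and therefore loses → W
n=1: only reaches 0(W), which is W → L
n=2: reaches L-position 1 → W
n=3: reaches L-position 1 → W
n=4: reaches L-position 1 → W
n=5: reaches L-position 1 → W
n=6: only reaches 5(W), 4(W), 3(W), 2(W), all W → L
n=7: reaches L-position 6 → W
n=8: reaches L-position 6 → W
n=9: reaches L-position 6 → W
n=10: reaches L-position 6 → W
n=11: only reaches 10(W), 9(W), 8(W), 7(W), all W → L
n=12: reaches L-position 11 → W
n=13: reaches L-position 11 → W
n=14: reaches L-position 11 → W
n=15: reaches L-position 11 → W
n=16: only reaches 15(W), 14(W), 13(W), 12(W), all W → L
n=17: reaches L-position 16 → W
n=18: reaches L-position 16 → W
n=19: reaches L-position 16 → W
n=20: reaches L-position 16 → W
n=21: only reaches 20(W), 19(W), 18(W), 17(W), all W → L
n=22: reaches L-position 21 → W
n=23: reaches L-position 21 → W
n=24: reaches L-position 21 → W
n=25: reaches L-position 21 → W
n=26: only reaches 25(W), 24(W), 23(W), 22(W), all W → L
n=27: reaches L-position 26 → W
n=28: reaches L-position 26 → W
n=29: reaches L-position 26 → W
Reading off the rows marked L gives the requested list; there are 6 such values of n.

1, 6, 11, 16, 21, 26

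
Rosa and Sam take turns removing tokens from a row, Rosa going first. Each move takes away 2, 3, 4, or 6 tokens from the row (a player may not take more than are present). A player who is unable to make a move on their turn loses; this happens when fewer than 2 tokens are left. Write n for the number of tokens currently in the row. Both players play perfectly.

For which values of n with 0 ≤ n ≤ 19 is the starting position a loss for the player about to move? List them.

Positions with no move are L. A position that does have a move is losing for the player to move precisely when every available move leads to a winning position for the opponent. Fill in the labels:
n=0: no move → L
n=1: no move → L
n=2: reaches L-position 0 → W
n=3: reaches L-position 1 → W
n=4: reaches L-position 1 → W
n=5: reaches L-position 1 → W
n=6: reaches L-position 0 → W
n=7: reaches L-position 1 → W
n=8: only reaches 6(W), 5(W), 4(W), 2(W), all W → L
n=9: only reaches 7(W), 6(W), 5(W), 3(W), all W → L
n=10: reaches L-position 8 → W
n=11: reaches L-position 9 → W
n=12: reaches L-position 9 → W
n=13: reaches L-position 9 → W
n=14: reaches L-position 8 → W
n=15: reaches L-position 9 → W
n=16: only reaches 14(W), 13(W), 12(W), 10(W), all W → L
n=17: only reaches 15(W), 14(W), 13(W), 11(W), all W → L
n=18: reaches L-position 16 → W
n=19: reaches L-position 17 → W
The losing starting values of n are exactly the entries labelled L in this table (6 of them).

0, 1, 8, 9, 16, 17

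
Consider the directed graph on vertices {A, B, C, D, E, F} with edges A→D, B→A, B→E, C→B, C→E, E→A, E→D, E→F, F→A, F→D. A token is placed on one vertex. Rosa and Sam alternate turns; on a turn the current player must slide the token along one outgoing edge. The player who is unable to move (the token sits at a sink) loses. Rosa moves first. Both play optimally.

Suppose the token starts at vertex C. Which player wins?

Work bottom-up. With no move the player to move loses. Otherwise the position is W if at least one move leads to an L position for the opponent, and L if every move leads to a W.
Every edge goes from a vertex to one that appears earlier in the order D, A, F, E, B, C, so processing vertices in that order labels each vertex after all of its successors.
D: no outgoing edge → L
A: →D(L), so W
F: →D(L), so W
E: →D(L), so W
B: →E(W), A(W) — all W, so L
C: →B(L), so W
From C Rosa can move to B, reaching an L position.

Rosa wins.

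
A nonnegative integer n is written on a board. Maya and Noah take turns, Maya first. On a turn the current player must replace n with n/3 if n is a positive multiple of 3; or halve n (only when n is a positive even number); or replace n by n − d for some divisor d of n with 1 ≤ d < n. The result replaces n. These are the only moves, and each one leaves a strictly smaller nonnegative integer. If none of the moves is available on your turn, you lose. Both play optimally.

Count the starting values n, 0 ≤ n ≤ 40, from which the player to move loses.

15

Label each position W (a win for the player to move) or L (a loss). A position with no legal move is L; any other position is W exactly when some move reaches an L, and L when every move reaches a W.
n=0: no move → L
n=1: no move → L
n=2: W (go to 1, an L position)
n=3: W (go to 1, an L position)
n=4: L (options 2(W), 3(W) are all W)
n=5: W (go to 4, an L position)
n=6: W (go to 4, an L position)
n=7: L (sole option 6(W) is W)
n=8: W (go to 4, an L position)
n=9: L (options 3(W), 6(W), 8(W) are all W)
n=10: W (go to 9, an L position)
n=11: L (sole option 10(W) is W)
n=12: W (go to 4, an L position)
n=13: L (sole option 12(W) is W)
n=14: W (go to 7, an L position)
n=15: L (options 5(W), 10(W), 12(W), 14(W) are all W)
n=16: W (go to 15, an L position)
n=17: L (sole option 16(W) is W)
n=18: W (go to 9, an L position)
n=19: L (sole option 18(W) is W)
n=20: W (go to 15, an L position)
n=21: W (go to 7, an L position)
n=22: W (go to 11, an L position)
n=23: L (sole option 22(W) is W)
n=24: W (go to 23, an L position)
n=25: L (options 20(W), 24(W) are all W)
n=26: W (go to 13, an L position)
n=27: W (go to 9, an L position)
n=28: L (options 14(W), 21(W), 24(W), 26(W), 27(W) are all W)
n=29: W (go to 28, an L position)
n=30: W (go to 15, an L position)
n=31: L (sole option 30(W) is W)
n=32: W (go to 28, an L position)
n=33: W (go to 11, an L position)
n=34: W (go to 17, an L position)
n=35: W (go to 28, an L position)
n=36: L (options 12(W), 18(W), 24(W), 27(W), 30(W), 32(W), 33(W), 34(W), 35(W) are all W)
n=37: W (go to 36, an L position)
n=38: W (go to 19, an L position)
n=39: W (go to 13, an L position)
n=40: W (go to 36, an L position)
L entries with 0 ≤ n ≤ 40: n = 0, 1, 4, 7, 9, 11, 13, 15, 17, 19, 23, 25, 28, 31, 36; that makes 15.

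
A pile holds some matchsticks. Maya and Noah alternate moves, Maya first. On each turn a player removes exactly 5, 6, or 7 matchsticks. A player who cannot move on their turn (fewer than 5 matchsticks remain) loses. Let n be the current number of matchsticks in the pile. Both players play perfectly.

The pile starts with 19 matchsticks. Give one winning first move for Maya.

Remove 5, leaving 14.

Positions with no move are L. A position that does have a move is losing for the player to move precisely when every available move leads to a winning position for the opponent. Fill in the labels:
n=0: no move → L
n=1: no move → L
n=2: no move → L
n=3: no move → L
n=4: no move → L
n=5: reaches L-position 0 → W
n=6: reaches L-position 1 → W
n=7: reaches L-position 2 → W
n=8: reaches L-position 3 → W
n=9: reaches L-position 4 → W
n=10: reaches L-position 4 → W
n=11: reaches L-position 4 → W
n=12: only reaches 7(W), 6(W), 5(W), all W → L
n=13: only reaches 8(W), 7(W), 6(W), all W → L
n=14: only reaches 9(W), 8(W), 7(W), all W → L
n=15: only reaches 10(W), 9(W), 8(W), all W → L
n=16: only reaches 11(W), 10(W), 9(W), all W → L
n=17: reaches L-position 12 → W
n=18: reaches L-position 13 → W
n=19: reaches L-position 14 → W
From 19, the L positions reachable in one move are: 14, 13, 12. Any move reaching one of these is winning.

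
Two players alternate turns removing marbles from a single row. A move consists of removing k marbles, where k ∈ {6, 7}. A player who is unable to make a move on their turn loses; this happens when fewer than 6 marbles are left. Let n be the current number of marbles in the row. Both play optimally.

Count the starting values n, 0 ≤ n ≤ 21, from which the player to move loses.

Build the W/L table. Terminal = L. A non-terminal position is W if it has a move to some L; otherwise it is L.
n=0: no move → L
n=1: no move → L
n=2: no move → L
n=3: no move → L
n=4: no move → L
n=5: no move → L
n=6: can move to 0, which is L ⇒ W
n=7: can move to 1, which is L ⇒ W
n=8: can move to 2, which is L ⇒ W
n=9: can move to 3, which is L ⇒ W
n=10: can move to 4, which is L ⇒ W
n=11: can move to 5, which is L ⇒ W
n=12: can move to 5, which is L ⇒ W
n=13: moves to 7(W), 6(W); every one is W ⇒ L
n=14: moves to 8(W), 7(W); every one is W ⇒ L
n=15: moves to 9(W), 8(W); every one is W ⇒ L
n=16: moves to 10(W), 9(W); every one is W ⇒ L
n=17: moves to 11(W), 10(W); every one is W ⇒ L
n=18: moves to 12(W), 11(W); every one is W ⇒ L
n=19: can move to 13, which is L ⇒ W
n=20: can move to 14, which is L ⇒ W
n=21: can move to 15, which is L ⇒ W
L entries with 0 ≤ n ≤ 21: n = 0, 1, 2, 3, 4, 5, 13, 14, 15, 16, 17, 18; that makes 12.

12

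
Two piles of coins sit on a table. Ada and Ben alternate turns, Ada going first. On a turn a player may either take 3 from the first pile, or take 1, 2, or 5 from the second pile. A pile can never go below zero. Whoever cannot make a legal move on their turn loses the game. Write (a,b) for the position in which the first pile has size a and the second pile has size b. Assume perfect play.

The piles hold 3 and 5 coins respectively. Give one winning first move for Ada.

Work bottom-up. With no move the player to move loses. Otherwise the position is W if at least one move leads to an L position for the opponent, and L if every move leads to a W.
No move ever increases a pile, so every position that can arise here has a ≤ 3 and b ≤ 5; it is enough to label the cells with 0 ≤ a ≤ 3 and 0 ≤ b ≤ 5.
Every move lowers a or b (never raises either), so fill the grid row by row in increasing a, and left to right within a row: each cell's successors are then already labelled.
      b=0  b=1  b=2  b=3  b=4  b=5
a=0:    L    W    W    L    W    W
a=1:    L    W    W    L    W    W
a=2:    L    W    W    L    W    W
a=3:    W    L    W    W    L    W
Cells with no legal move (terminal, hence L): (0,0), (1,0), (2,0).
The remaining L cells, each justified by listing all of its moves:
(0,3): moves to (0,2)(W), (0,1)(W); every one is W ⇒ L
(1,3): moves to (1,2)(W), (1,1)(W); every one is W ⇒ L
(2,3): moves to (2,2)(W), (2,1)(W); every one is W ⇒ L
(3,1): moves to (0,1)(W), (3,0)(W); every one is W ⇒ L
(3,4): moves to (0,4)(W), (3,3)(W), (3,2)(W); every one is W ⇒ L
Every other cell has at least one move into one of the L cells above, so it is W.
From (3,5), the L positions reachable in one move are: (3,4).

Move to (3,4).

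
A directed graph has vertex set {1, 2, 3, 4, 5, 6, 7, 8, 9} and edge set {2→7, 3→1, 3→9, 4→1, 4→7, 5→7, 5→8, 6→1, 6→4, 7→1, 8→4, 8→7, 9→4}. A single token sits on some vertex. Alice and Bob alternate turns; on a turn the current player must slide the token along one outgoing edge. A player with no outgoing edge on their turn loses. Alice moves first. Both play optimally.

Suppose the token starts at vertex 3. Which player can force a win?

Alice wins.

Label each position W (a win for the player to move) or L (a loss). A position with no legal move is L; any other position is W exactly when some move reaches an L, and L when every move reaches a W.
Every edge goes from a vertex to one that appears earlier in the order 1, 7, 4, 9, 3, 6, 8, 5, 2, so processing vertices in that order labels each vertex after all of its successors.
1: no outgoing edge → L
7: can move to 1, which is L ⇒ W
4: can move to 1, which is L ⇒ W
9: the only move is to 4(W), a W ⇒ L
3: can move to 9, which is L ⇒ W
6: can move to 1, which is L ⇒ W
8: moves to 4(W), 7(W); every one is W ⇒ L
5: can move to 8, which is L ⇒ W
2: the only move is to 7(W), a W ⇒ L
The starting position 3 is W: Alice should move to 9, handing over an L position.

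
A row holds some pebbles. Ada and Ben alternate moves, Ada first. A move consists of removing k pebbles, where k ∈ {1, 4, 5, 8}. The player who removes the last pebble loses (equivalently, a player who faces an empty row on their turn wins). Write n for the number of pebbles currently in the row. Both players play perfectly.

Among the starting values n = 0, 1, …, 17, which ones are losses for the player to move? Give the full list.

Work bottom-up. With no move the player to move wins. Otherwise the position is W if at least one move leads to an L position for the opponent, and L if every move leads to a W.
n=0: no move; the opponent has just taken the last pebble and therefore loses → W
n=1: only reaches 0(W), which is W → L
n=2: reaches L-position 1 → W
n=3: only reaches 2(W), which is W → L
n=4: reaches L-position 3 → W
n=5: reaches L-position 1 → W
n=6: reaches L-position 1 → W
n=7: reaches L-position 3 → W
n=8: reaches L-position 3 → W
n=9: reaches L-position 1 → W
n=10: only reaches 9(W), 6(W), 5(W), 2(W), all W → L
n=11: reaches L-position 10 → W
n=12: only reaches 11(W), 8(W), 7(W), 4(W), all W → L
n=13: reaches L-position 12 → W
n=14: reaches L-position 10 → W
n=15: reaches L-position 10 → W
n=16: reaches L-position 12 → W
n=17: reaches L-position 12 → W
Reading off the rows marked L gives the requested list; there are 4 such values of n.

1, 3, 10, 12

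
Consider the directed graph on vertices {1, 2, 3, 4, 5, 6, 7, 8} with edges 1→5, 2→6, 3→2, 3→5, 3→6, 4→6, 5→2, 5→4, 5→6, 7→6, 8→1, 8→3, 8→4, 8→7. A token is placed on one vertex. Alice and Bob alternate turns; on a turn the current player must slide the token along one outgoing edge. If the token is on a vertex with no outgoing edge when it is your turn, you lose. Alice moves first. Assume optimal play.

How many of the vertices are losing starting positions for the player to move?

2

Compute win/loss labels from the base case upward. A position with no move is L. Any other position is W if it can reach an L in one move, else L.
Every edge goes from a vertex to one that appears earlier in the order 6, 2, 4, 5, 3, 1, 7, 8, so processing vertices in that order labels each vertex after all of its successors.
6: no outgoing edge → L
2: can move to 6, which is L ⇒ W
4: can move to 6, which is L ⇒ W
5: can move to 6, which is L ⇒ W
3: can move to 6, which is L ⇒ W
1: the only move is to 5(W), a W ⇒ L
7: can move to 6, which is L ⇒ W
8: can move to 1, which is L ⇒ W
The L vertices are 1, 6; that is 2 in all.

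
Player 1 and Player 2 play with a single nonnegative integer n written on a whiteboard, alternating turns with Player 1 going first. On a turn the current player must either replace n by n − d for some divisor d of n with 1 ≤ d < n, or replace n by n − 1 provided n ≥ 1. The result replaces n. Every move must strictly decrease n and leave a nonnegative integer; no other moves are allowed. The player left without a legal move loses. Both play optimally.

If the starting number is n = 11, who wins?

Player 2 wins.

Compute win/loss labels from the base case upward. A position with no move is L. Any other position is W if it can reach an L in one move, else L.
n=0: no move → L
n=1: →0(L), so W
n=2: →1(W) only, which is W, so L
n=3: →2(L), so W
n=4: →2(L), so W
n=5: →4(W) only, which is W, so L
n=6: →5(L), so W
n=7: →6(W) only, which is W, so L
n=8: →7(L), so W
n=9: →6(W), 8(W) — all W, so L
n=10: →5(L), so W
n=11: →10(W) only, which is W, so L
Every move from 11 reaches a W position, so the mover loses.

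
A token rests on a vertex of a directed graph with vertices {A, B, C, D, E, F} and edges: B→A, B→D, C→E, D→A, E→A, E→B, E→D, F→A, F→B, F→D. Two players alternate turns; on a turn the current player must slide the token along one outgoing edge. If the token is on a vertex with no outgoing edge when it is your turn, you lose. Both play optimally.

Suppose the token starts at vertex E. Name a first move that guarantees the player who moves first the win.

Move to A.

Work bottom-up. With no move the player to move loses. Otherwise the position is W if at least one move leads to an L position for the opponent, and L if every move leads to a W.
Every edge goes from a vertex to one that appears earlier in the order A, D, B, F, E, C, so processing vertices in that order labels each vertex after all of its successors.
A: no outgoing edge → L
D: can move to A, which is L ⇒ W
B: can move to A, which is L ⇒ W
F: can move to A, which is L ⇒ W
E: can move to A, which is L ⇒ W
C: the only move is to E(W), a W ⇒ L
From E, the L positions reachable in one move are: A.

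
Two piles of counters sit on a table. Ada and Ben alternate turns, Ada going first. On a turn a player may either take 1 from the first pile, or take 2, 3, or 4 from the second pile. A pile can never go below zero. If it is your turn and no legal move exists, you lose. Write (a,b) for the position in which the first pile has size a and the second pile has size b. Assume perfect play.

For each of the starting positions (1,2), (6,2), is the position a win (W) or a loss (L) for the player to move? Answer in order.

(1,2): L, (6,2): W

Use the standard recursion: the mover loses at a terminal position; elsewhere, the mover wins exactly when some move hands the opponent an L position.
No move ever increases a pile, so every position that can arise here has a ≤ 6 and b ≤ 2; it is enough to label the cells with 0 ≤ a ≤ 6 and 0 ≤ b ≤ 2.
Every move lowers a or b (never raises either), so fill the grid row by row in increasing a, and left to right within a row: each cell's successors are then already labelled.
      b=0  b=1  b=2
a=0:    L    L    W
a=1:    W    W    L
a=2:    L    L    W
a=3:    W    W    L
a=4:    L    L    W
a=5:    W    W    L
a=6:    L    L    W
Cells with no legal move (terminal, hence L): (0,0), (0,1).
The remaining L cells, each justified by listing all of its moves:
(1,2): moves to (0,2)(W), (1,0)(W); every one is W ⇒ L
(2,0): the only move is to (1,0)(W), a W ⇒ L
(2,1): the only move is to (1,1)(W), a W ⇒ L
(3,2): moves to (2,2)(W), (3,0)(W); every one is W ⇒ L
(4,0): the only move is to (3,0)(W), a W ⇒ L
(4,1): the only move is to (3,1)(W), a W ⇒ L
(5,2): moves to (4,2)(W), (5,0)(W); every one is W ⇒ L
(6,0): the only move is to (5,0)(W), a W ⇒ L
(6,1): the only move is to (5,1)(W), a W ⇒ L
Every other cell has at least one move into one of the L cells above, so it is W.
(1,2): one of the L cells justified above, so L
(6,2): the move to (5,2) reaches an L cell, so W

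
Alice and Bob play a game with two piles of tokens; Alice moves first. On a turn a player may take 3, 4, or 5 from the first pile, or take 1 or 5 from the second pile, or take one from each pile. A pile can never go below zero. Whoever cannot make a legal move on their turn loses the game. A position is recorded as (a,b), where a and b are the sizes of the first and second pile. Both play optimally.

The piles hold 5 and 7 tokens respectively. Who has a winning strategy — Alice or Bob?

Bob wins.

Label each position W (a win for the player to move) or L (a loss). A position with no legal move is L; any other position is W exactly when some move reaches an L, and L when every move reaches a W.
No move ever increases a pile, so every position that can arise here has a ≤ 5 and b ≤ 7; it is enough to label the cells with 0 ≤ a ≤ 5 and 0 ≤ b ≤ 7.
Every move lowers a or b (never raises either), so fill the grid row by row in increasing a, and left to right within a row: each cell's successors are then already labelled.
      b=0  b=1  b=2  b=3  b=4  b=5  b=6  b=7
a=0:    L    W    L    W    L    W    L    W
a=1:    L    W    L    W    L    W    L    W
a=2:    L    W    L    W    L    W    L    W
a=3:    W    W    W    W    W    W    W    W
a=4:    W    L    W    L    W    L    W    L
a=5:    W    L    W    L    W    L    W    L
Cells with no legal move (terminal, hence L): (0,0), (1,0), (2,0).
The remaining L cells, each justified by listing all of its moves:
(0,2): the only move is to (0,1)(W), a W ⇒ L
(0,4): the only move is to (0,3)(W), a W ⇒ L
(0,6): moves to (0,5)(W), (0,1)(W); every one is W ⇒ L
(1,2): moves to (1,1)(W), (0,1)(W); every one is W ⇒ L
(1,4): moves to (1,3)(W), (0,3)(W); every one is W ⇒ L
(1,6): moves to (1,5)(W), (1,1)(W), (0,5)(W); every one is W ⇒ L
(2,2): moves to (2,1)(W), (1,1)(W); every one is W ⇒ L
(2,4): moves to (2,3)(W), (1,3)(W); every one is W ⇒ L
(2,6): moves to (2,5)(W), (2,1)(W), (1,5)(W); every one is W ⇒ L
(4,1): moves to (1,1)(W), (0,1)(W), (4,0)(W), (3,0)(W); every one is W ⇒ L
(4,3): moves to (1,3)(W), (0,3)(W), (4,2)(W), (3,2)(W); every one is W ⇒ L
(4,5): moves to (1,5)(W), (0,5)(W), (4,4)(W), (4,0)(W), (3,4)(W); every one is W ⇒ L
(4,7): moves to (1,7)(W), (0,7)(W), (4,6)(W), (4,2)(W), (3,6)(W); every one is W ⇒ L
(5,1): moves to (2,1)(W), (1,1)(W), (0,1)(W), (5,0)(W), (4,0)(W); every one is W ⇒ L
(5,3): moves to (2,3)(W), (1,3)(W), (0,3)(W), (5,2)(W), (4,2)(W); every one is W ⇒ L
(5,5): moves to (2,5)(W), (1,5)(W), (0,5)(W), (5,4)(W), (5,0)(W), (4,4)(W); every one is W ⇒ L
(5,7): moves to (2,7)(W), (1,7)(W), (0,7)(W), (5,6)(W), (5,2)(W), (4,6)(W); every one is W ⇒ L
Every other cell has at least one move into one of the L cells above, so it is W.
The starting position (5,7) is L: whatever Alice does, the opponent receives a W position.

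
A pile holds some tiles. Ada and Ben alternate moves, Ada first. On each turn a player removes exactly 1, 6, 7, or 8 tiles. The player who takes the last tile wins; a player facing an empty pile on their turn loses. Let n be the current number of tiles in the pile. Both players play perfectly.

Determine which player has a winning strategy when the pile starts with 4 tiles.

Ben wins.

Positions with no move are L. A position that does have a move is losing for the player to move precisely when every available move leads to a winning position for the opponent. Fill in the labels:
n=0: no move → L
n=1: W (go to 0, an L position)
n=2: L (sole option 1(W) is W)
n=3: W (go to 2, an L position)
n=4: L (sole option 3(W) is W)
Every move from 4 reaches a W position, so the mover loses.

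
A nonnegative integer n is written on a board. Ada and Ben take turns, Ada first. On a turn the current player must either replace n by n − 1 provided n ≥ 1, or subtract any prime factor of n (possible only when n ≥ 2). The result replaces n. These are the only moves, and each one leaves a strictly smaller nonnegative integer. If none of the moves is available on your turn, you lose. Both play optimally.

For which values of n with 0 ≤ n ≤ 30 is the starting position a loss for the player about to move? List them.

0, 4, 8, 12, 16, 20, 24, 28

Label each position W (a win for the player to move) or L (a loss). A position with no legal move is L; any other position is W exactly when some move reaches an L, and L when every move reaches a W.
n=0: no move → L
n=1: →0(L), so W
n=2: →0(L), so W
n=3: →0(L), so W
n=4: →2(W), 3(W) — all W, so L
n=5: →0(L), so W
n=6: →4(L), so W
n=7: →0(L), so W
n=8: →6(W), 7(W) — all W, so L
n=9: →8(L), so W
n=10: →8(L), so W
n=11: →0(L), so W
n=12: →9(W), 10(W), 11(W) — all W, so L
n=13: →0(L), so W
n=14: →12(L), so W
n=15: →12(L), so W
n=16: →14(W), 15(W) — all W, so L
n=17: →0(L), so W
n=18: →16(L), so W
n=19: →0(L), so W
n=20: →15(W), 18(W), 19(W) — all W, so L
n=21: →20(L), so W
n=22: →20(L), so W
n=23: →0(L), so W
n=24: →21(W), 22(W), 23(W) — all W, so L
n=25: →20(L), so W
n=26: →24(L), so W
n=27: →24(L), so W
n=28: →21(W), 26(W), 27(W) — all W, so L
n=29: →0(L), so W
n=30: →28(L), so W
Reading off the rows marked L gives the requested list; there are 8 such values of n.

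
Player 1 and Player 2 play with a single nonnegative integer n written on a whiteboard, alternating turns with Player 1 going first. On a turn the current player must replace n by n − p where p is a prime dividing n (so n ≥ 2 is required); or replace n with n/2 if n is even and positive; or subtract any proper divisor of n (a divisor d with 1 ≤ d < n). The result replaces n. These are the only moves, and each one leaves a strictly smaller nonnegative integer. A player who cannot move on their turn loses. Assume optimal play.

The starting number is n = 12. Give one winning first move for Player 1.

Move to 9.

Classify positions by backward induction: terminal positions (no move available) are L. From any other position, the mover wins iff some move reaches an L.
n=0: no move → L
n=1: no move → L
n=2: can move to 0, which is L ⇒ W
n=3: can move to 0, which is L ⇒ W
n=4: moves to 2(W), 3(W); every one is W ⇒ L
n=5: can move to 0, which is L ⇒ W
n=6: can move to 4, which is L ⇒ W
n=7: can move to 0, which is L ⇒ W
n=8: can move to 4, which is L ⇒ W
n=9: moves to 6(W), 8(W); every one is W ⇒ L
n=10: can move to 9, which is L ⇒ W
n=11: can move to 0, which is L ⇒ W
n=12: can move to 9, which is L ⇒ W
From 12, the L positions reachable in one move are: 9.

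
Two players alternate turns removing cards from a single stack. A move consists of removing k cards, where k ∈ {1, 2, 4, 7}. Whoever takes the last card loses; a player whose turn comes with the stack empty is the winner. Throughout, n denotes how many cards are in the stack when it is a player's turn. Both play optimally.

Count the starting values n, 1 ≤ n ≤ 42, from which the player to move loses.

Classify positions by backward induction: terminal positions (no move available) are W. From any other position, the mover wins iff some move reaches an L.
n=0: no move; the opponent has just taken the last card and therefore loses → W
n=1: the only move is to 0(W), a W ⇒ L
n=2: can move to 1, which is L ⇒ W
n=3: can move to 1, which is L ⇒ W
n=4: moves to 3(W), 2(W), 0(W); every one is W ⇒ L
n=5: can move to 4, which is L ⇒ W
n=6: can move to 4, which is L ⇒ W
n=7: moves to 6(W), 5(W), 3(W), 0(W); every one is W ⇒ L
n=8: can move to 7, which is L ⇒ W
n=9: can move to 7, which is L ⇒ W
n=10: moves to 9(W), 8(W), 6(W), 3(W); every one is W ⇒ L
n=11: can move to 10, which is L ⇒ W
n=12: can move to 10, which is L ⇒ W
n=13: moves to 12(W), 11(W), 9(W), 6(W); every one is W ⇒ L
n=14: can move to 13, which is L ⇒ W
n=15: can move to 13, which is L ⇒ W
n=16: moves to 15(W), 14(W), 12(W), 9(W); every one is W ⇒ L
n=17: can move to 16, which is L ⇒ W
n=18: can move to 16, which is L ⇒ W
n=19: moves to 18(W), 17(W), 15(W), 12(W); every one is W ⇒ L
n=20: can move to 19, which is L ⇒ W
n=21: can move to 19, which is L ⇒ W
n=22: moves to 21(W), 20(W), 18(W), 15(W); every one is W ⇒ L
n=23: can move to 22, which is L ⇒ W
n=24: can move to 22, which is L ⇒ W
n=25: moves to 24(W), 23(W), 21(W), 18(W); every one is W ⇒ L
n=26: can move to 25, which is L ⇒ W
n=27: can move to 25, which is L ⇒ W
n=28: moves to 27(W), 26(W), 24(W), 21(W); every one is W ⇒ L
n=29: can move to 28, which is L ⇒ W
n=30: can move to 28, which is L ⇒ W
n=31: moves to 30(W), 29(W), 27(W), 24(W); every one is W ⇒ L
n=32: can move to 31, which is L ⇒ W
n=33: can move to 31, which is L ⇒ W
n=34: moves to 33(W), 32(W), 30(W), 27(W); every one is W ⇒ L
n=35: can move to 34, which is L ⇒ W
n=36: can move to 34, which is L ⇒ W
n=37: moves to 36(W), 35(W), 33(W), 30(W); every one is W ⇒ L
n=38: can move to 37, which is L ⇒ W
n=39: can move to 37, which is L ⇒ W
n=40: moves to 39(W), 38(W), 36(W), 33(W); every one is W ⇒ L
n=41: can move to 40, which is L ⇒ W
n=42: can move to 40, which is L ⇒ W
L entries with 1 ≤ n ≤ 42 (the range starts at n=1): n = 1, 4, 7, 10, 13, 16, 19, 22, 25, 28, 31, 34, 37, 40; that makes 14.

14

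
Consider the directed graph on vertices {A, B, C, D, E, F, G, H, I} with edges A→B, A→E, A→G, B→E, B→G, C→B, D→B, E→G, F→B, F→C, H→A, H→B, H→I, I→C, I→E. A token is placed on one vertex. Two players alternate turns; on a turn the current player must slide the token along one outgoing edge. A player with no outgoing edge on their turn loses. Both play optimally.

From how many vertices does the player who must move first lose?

4

Work bottom-up. With no move the player to move loses. Otherwise the position is W if at least one move leads to an L position for the opponent, and L if every move leads to a W.
Every edge goes from a vertex to one that appears earlier in the order G, E, B, A, C, I, F, H, D, so processing vertices in that order labels each vertex after all of its successors.
G: no outgoing edge → L
E: can move to G, which is L ⇒ W
B: can move to G, which is L ⇒ W
A: can move to G, which is L ⇒ W
C: the only move is to B(W), a W ⇒ L
I: can move to C, which is L ⇒ W
F: can move to C, which is L ⇒ W
H: moves to I(W), A(W), B(W); every one is W ⇒ L
D: the only move is to B(W), a W ⇒ L
The L vertices are C, D, G, H; that is 4 in all.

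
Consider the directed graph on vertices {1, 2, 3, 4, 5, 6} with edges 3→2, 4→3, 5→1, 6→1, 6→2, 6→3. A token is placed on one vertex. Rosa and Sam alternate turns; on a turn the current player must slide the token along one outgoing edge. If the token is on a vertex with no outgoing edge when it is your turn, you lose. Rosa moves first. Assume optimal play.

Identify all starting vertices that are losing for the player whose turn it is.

Use the standard recursion: the mover loses at a terminal position; elsewhere, the mover wins exactly when some move hands the opponent an L position.
Every edge goes from a vertex to one that appears earlier in the order 2, 1, 3, 6, 5, 4, so processing vertices in that order labels each vertex after all of its successors.
2: no outgoing edge → L
1: no outgoing edge → L
3: →2(L), so W
6: →1(L), so W
5: →1(L), so W
4: →3(W) only, which is W, so L
Reading off the rows marked L gives the requested list; there are 3 such vertices.

1, 2, 4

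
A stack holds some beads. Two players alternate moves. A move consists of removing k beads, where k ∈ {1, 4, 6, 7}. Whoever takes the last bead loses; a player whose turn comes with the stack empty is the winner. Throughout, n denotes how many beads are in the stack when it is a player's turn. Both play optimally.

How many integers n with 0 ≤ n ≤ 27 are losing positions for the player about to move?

Work bottom-up. With no move the player to move wins. Otherwise the position is W if at least one move leads to an L position for the opponent, and L if every move leads to a W.
n=0: no move; the opponent has just taken the last bead and therefore loses → W
n=1: only reaches 0(W), which is W → L
n=2: reaches L-position 1 → W
n=3: only reaches 2(W), which is W → L
n=4: reaches L-position 3 → W
n=5: reaches L-position 1 → W
n=6: only reaches 5(W), 2(W), 0(W), all W → L
n=7: reaches L-position 6 → W
n=8: reaches L-position 1 → W
n=9: reaches L-position 3 → W
n=10: reaches L-position 6 → W
n=11: only reaches 10(W), 7(W), 5(W), 4(W), all W → L
n=12: reaches L-position 11 → W
n=13: reaches L-position 6 → W
n=14: only reaches 13(W), 10(W), 8(W), 7(W), all W → L
n=15: reaches L-position 14 → W
n=16: only reaches 15(W), 12(W), 10(W), 9(W), all W → L
n=17: reaches L-position 16 → W
n=18: reaches L-position 14 → W
n=19: only reaches 18(W), 15(W), 13(W), 12(W), all W → L
n=20: reaches L-position 19 → W
n=21: reaches L-position 14 → W
n=22: reaches L-position 16 → W
n=23: reaches L-position 19 → W
n=24: only reaches 23(W), 20(W), 18(W), 17(W), all W → L
n=25: reaches L-position 24 → W
n=26: reaches L-position 19 → W
n=27: only reaches 26(W), 23(W), 21(W), 20(W), all W → L
L entries with 0 ≤ n ≤ 27: n = 1, 3, 6, 11, 14, 16, 19, 24, 27; that makes 9.

9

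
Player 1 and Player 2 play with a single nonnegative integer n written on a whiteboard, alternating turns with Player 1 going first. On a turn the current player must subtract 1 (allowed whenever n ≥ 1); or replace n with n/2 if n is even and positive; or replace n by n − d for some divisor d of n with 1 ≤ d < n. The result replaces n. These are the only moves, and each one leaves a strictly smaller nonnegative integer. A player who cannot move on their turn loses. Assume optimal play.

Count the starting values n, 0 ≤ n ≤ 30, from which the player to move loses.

Positions with no move are L. A position that does have a move is losing for the player to move precisely when every available move leads to a winning position for the opponent. Fill in the labels:
n=0: no move → L
n=1: can move to 0, which is L ⇒ W
n=2: the only move is to 1(W), a W ⇒ L
n=3: can move to 2, which is L ⇒ W
n=4: can move to 2, which is L ⇒ W
n=5: the only move is to 4(W), a W ⇒ L
n=6: can move to 5, which is L ⇒ W
n=7: the only move is to 6(W), a W ⇒ L
n=8: can move to 7, which is L ⇒ W
n=9: moves to 6(W), 8(W); every one is W ⇒ L
n=10: can move to 5, which is L ⇒ W
n=11: the only move is to 10(W), a W ⇒ L
n=12: can move to 9, which is L ⇒ W
n=13: the only move is to 12(W), a W ⇒ L
n=14: can move to 7, which is L ⇒ W
n=15: moves to 10(W), 12(W), 14(W); every one is W ⇒ L
n=16: can move to 15, which is L ⇒ W
n=17: the only move is to 16(W), a W ⇒ L
n=18: can move to 9, which is L ⇒ W
n=19: the only move is to 18(W), a W ⇒ L
n=20: can move to 15, which is L ⇒ W
n=21: moves to 14(W), 18(W), 20(W); every one is W ⇒ L
n=22: can move to 11, which is L ⇒ W
n=23: the only move is to 22(W), a W ⇒ L
n=24: can move to 21, which is L ⇒ W
n=25: moves to 20(W), 24(W); every one is W ⇒ L
n=26: can move to 13, which is L ⇒ W
n=27: moves to 18(W), 24(W), 26(W); every one is W ⇒ L
n=28: can move to 21, which is L ⇒ W
n=29: the only move is to 28(W), a W ⇒ L
n=30: can move to 15, which is L ⇒ W
L entries with 0 ≤ n ≤ 30: n = 0, 2, 5, 7, 9, 11, 13, 15, 17, 19, 21, 23, 25, 27, 29; that makes 15.

15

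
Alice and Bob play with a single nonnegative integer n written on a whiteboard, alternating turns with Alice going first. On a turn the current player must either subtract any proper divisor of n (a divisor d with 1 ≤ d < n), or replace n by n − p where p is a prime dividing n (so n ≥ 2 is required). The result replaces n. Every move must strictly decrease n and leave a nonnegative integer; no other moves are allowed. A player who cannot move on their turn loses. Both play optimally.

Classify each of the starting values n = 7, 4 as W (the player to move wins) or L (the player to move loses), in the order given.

7: W, 4: L

Label each position W (a win for the player to move) or L (a loss). A position with no legal move is L; any other position is W exactly when some move reaches an L, and L when every move reaches a W.
n=0: no move → L
n=1: no move → L
n=2: W (go to 0, an L position)
n=3: W (go to 0, an L position)
n=4: L (options 2(W), 3(W) are all W)
n=5: W (go to 0, an L position)
n=6: W (go to 4, an L position)
n=7: W (go to 0, an L position)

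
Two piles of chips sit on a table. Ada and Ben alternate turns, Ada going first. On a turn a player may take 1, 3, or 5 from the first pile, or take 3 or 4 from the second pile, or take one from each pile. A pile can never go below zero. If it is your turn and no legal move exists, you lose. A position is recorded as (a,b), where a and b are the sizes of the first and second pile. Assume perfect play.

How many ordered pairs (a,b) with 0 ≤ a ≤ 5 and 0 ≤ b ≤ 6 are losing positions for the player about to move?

18

Work bottom-up. With no move the player to move loses. Otherwise the position is W if at least one move leads to an L position for the opponent, and L if every move leads to a W.
Every move lowers a or b (never raises either), so fill the grid row by row in increasing a, and left to right within a row: each cell's successors are then already labelled.
      b=0  b=1  b=2  b=3  b=4  b=5  b=6
a=0:    L    L    L    W    W    W    W
a=1:    W    W    W    W    L    L    L
a=2:    L    L    L    W    W    W    W
a=3:    W    W    W    W    L    L    L
a=4:    L    L    L    W    W    W    W
a=5:    W    W    W    W    L    L    L
Cells with no legal move (terminal, hence L): (0,0), (0,1), (0,2).
The remaining L cells, each justified by listing all of its moves:
(1,4): L (options (0,4)(W), (1,1)(W), (1,0)(W), (0,3)(W) are all W)
(1,5): L (options (0,5)(W), (1,2)(W), (1,1)(W), (0,4)(W) are all W)
(1,6): L (options (0,6)(W), (1,3)(W), (1,2)(W), (0,5)(W) are all W)
(2,0): L (sole option (1,0)(W) is W)
(2,1): L (options (1,1)(W), (1,0)(W) are all W)
(2,2): L (options (1,2)(W), (1,1)(W) are all W)
(3,4): L (options (2,4)(W), (0,4)(W), (3,1)(W), (3,0)(W), (2,3)(W) are all W)
(3,5): L (options (2,5)(W), (0,5)(W), (3,2)(W), (3,1)(W), (2,4)(W) are all W)
(3,6): L (options (2,6)(W), (0,6)(W), (3,3)(W), (3,2)(W), (2,5)(W) are all W)
(4,0): L (options (3,0)(W), (1,0)(W) are all W)
(4,1): L (options (3,1)(W), (1,1)(W), (3,0)(W) are all W)
(4,2): L (options (3,2)(W), (1,2)(W), (3,1)(W) are all W)
(5,4): L (options (4,4)(W), (2,4)(W), (0,4)(W), (5,1)(W), (5,0)(W), (4,3)(W) are all W)
(5,5): L (options (4,5)(W), (2,5)(W), (0,5)(W), (5,2)(W), (5,1)(W), (4,4)(W) are all W)
(5,6): L (options (4,6)(W), (2,6)(W), (0,6)(W), (5,3)(W), (5,2)(W), (4,5)(W) are all W)
Every other cell has at least one move into one of the L cells above, so it is W.
L cells per row: a=0: 3, a=1: 3, a=2: 3, a=3: 3, a=4: 3, a=5: 3; total 18.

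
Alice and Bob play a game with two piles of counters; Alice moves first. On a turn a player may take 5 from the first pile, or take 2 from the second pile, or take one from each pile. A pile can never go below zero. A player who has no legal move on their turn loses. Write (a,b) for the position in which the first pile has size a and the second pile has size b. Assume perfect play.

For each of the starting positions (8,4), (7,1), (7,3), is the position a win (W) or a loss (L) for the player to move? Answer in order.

(8,4): L, (7,1): L, (7,3): W

Label each position W (a win for the player to move) or L (a loss). A position with no legal move is L; any other position is W exactly when some move reaches an L, and L when every move reaches a W.
No move ever increases a pile, so every position that can arise here has a ≤ 8 and b ≤ 4; it is enough to label the cells with 0 ≤ a ≤ 8 and 0 ≤ b ≤ 4.
Every move lowers a or b (never raises either), so fill the grid row by row in increasing a, and left to right within a row: each cell's successors are then already labelled.
      b=0  b=1  b=2  b=3  b=4
a=0:    L    L    W    W    L
a=1:    L    W    W    L    L
a=2:    L    W    W    L    W
a=3:    L    W    W    L    W
a=4:    L    W    W    L    W
a=5:    W    W    L    L    W
a=6:    W    L    L    W    W
a=7:    W    L    W    W    L
a=8:    W    L    W    W    L
Cells with no legal move (terminal, hence L): (0,0), (0,1), (1,0), (2,0), (3,0), (4,0).
The remaining L cells, each justified by listing all of its moves:
(0,4): the only move is to (0,2)(W), a W ⇒ L
(1,3): moves to (1,1)(W), (0,2)(W); every one is W ⇒ L
(1,4): moves to (1,2)(W), (0,3)(W); every one is W ⇒ L
(2,3): moves to (2,1)(W), (1,2)(W); every one is W ⇒ L
(3,3): moves to (3,1)(W), (2,2)(W); every one is W ⇒ L
(4,3): moves to (4,1)(W), (3,2)(W); every one is W ⇒ L
(5,2): moves to (0,2)(W), (5,0)(W), (4,1)(W); every one is W ⇒ L
(5,3): moves to (0,3)(W), (5,1)(W), (4,2)(W); every one is W ⇒ L
(6,1): moves to (1,1)(W), (5,0)(W); every one is W ⇒ L
(6,2): moves to (1,2)(W), (6,0)(W), (5,1)(W); every one is W ⇒ L
(7,1): moves to (2,1)(W), (6,0)(W); every one is W ⇒ L
(7,4): moves to (2,4)(W), (7,2)(W), (6,3)(W); every one is W ⇒ L
(8,1): moves to (3,1)(W), (7,0)(W); every one is W ⇒ L
(8,4): moves to (3,4)(W), (8,2)(W), (7,3)(W); every one is W ⇒ L
Every other cell has at least one move into one of the L cells above, so it is W.
(8,4): one of the L cells justified above, so L
(7,1): one of the L cells justified above, so L
(7,3): the move to (2,3) reaches an L cell, so W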